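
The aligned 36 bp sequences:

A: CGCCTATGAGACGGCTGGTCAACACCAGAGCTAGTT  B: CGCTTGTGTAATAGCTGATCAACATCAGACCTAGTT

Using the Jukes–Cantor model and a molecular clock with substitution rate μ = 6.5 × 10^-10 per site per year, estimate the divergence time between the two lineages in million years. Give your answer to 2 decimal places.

The sequences differ at 9 of 36 sites (4, 6, 9, 10, 12, 13, 18, 25, 30), so p = 9/36 = 0.25.
d = −(3/4) ln(1 − 4p/3) = −0.75 ln(1 − 0.333333) = −0.75 ln(0.666667)
  = −0.75 × (-0.405465) = 0.304099 substitutions/site.
Under a molecular clock d = 2μt, so t = d/(2μ) = 0.304099 / (2 × 6.5 × 10^-10) = 233.92 million years.

233.92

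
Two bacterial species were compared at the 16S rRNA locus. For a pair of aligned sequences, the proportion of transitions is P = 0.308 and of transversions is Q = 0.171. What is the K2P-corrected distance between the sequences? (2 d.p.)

0.88

Under the Kimura two-parameter model, d = −½ ln(1 − 2P − Q) − ¼ ln(1 − 2Q).
1 − 2P − Q = 0.213, giving −½ ln(0.213) = 0.773232.
1 − 2Q = 0.658, giving −¼ ln(0.658) = 0.104638.
d = 0.773232 + 0.104638 = 0.877870.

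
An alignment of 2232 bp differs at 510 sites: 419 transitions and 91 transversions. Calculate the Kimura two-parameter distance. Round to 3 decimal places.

P = 419/2232 ≈ 0.187724 and Q = 91/2232 ≈ 0.040771.
Under the Kimura two-parameter model, d = −½ ln(1 − 2P − Q) − ¼ ln(1 − 2Q).
1 − 2P − Q = 0.583781, giving −½ ln(0.583781) = 0.269115.
1 − 2Q = 0.918458, giving −¼ ln(0.918458) = 0.021265.
d = 0.269115 + 0.021265 = 0.290380.

0.290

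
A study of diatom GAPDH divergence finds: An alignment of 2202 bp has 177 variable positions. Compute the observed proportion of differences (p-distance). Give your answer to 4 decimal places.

p = 177/2202 = 0.080381… ≈ 0.0804 (to 4 d.p.).

0.0804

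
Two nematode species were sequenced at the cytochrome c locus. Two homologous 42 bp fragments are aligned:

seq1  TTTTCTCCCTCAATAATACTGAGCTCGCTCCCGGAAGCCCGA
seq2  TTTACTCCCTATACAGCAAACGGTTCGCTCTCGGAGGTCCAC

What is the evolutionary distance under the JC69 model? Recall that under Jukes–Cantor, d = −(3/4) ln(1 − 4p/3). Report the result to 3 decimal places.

0.532

The sequences differ at 16 of 42 sites, so p = 16/42 ≈ 0.380952.
d = −(3/4) ln(1 − 4p/3) = −0.75 ln(1 − 0.507936) = −0.75 ln(0.492064)
  = −0.75 × (-0.709146) = 0.531860 substitutions/site.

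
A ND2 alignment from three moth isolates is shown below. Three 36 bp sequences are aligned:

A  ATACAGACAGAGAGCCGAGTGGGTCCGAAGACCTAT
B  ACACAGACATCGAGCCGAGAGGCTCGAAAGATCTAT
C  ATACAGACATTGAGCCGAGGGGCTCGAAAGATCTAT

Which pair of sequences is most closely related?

B and C

A–B: 8/36 differ, p = 0.222, d = 0.264.
A–C: 7/36 differ, p = 0.194, d = 0.225.
B–C: 3/36 differ, p = 0.083, d = 0.088.
The smallest distance is between B and C.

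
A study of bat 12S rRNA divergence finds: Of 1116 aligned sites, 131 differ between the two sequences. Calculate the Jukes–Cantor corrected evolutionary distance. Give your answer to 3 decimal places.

p = 131/1116 ≈ 0.117384.
d = −(3/4) ln(1 − 4p/3) = −0.75 ln(1 − 0.156512) = −0.75 ln(0.843488)
  = −0.75 × (-0.170210) = 0.127658 substitutions/site.

0.128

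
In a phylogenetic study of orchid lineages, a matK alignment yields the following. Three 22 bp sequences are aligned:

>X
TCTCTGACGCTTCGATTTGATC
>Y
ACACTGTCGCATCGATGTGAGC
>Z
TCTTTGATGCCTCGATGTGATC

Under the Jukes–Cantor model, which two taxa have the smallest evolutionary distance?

X–Y: 6/22 differ, p = 0.273, d = 0.339.
X–Z: 4/22 differ, p = 0.182, d = 0.208.
Y–Z: 7/22 differ, p = 0.318, d = 0.414.
The smallest distance is between X and Z.

X and Z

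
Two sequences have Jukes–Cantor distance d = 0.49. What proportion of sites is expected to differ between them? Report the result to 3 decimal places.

0.360

p = (3/4)(1 − e^(−4d/3)) = 0.75 × (1 − e^(-0.653333)) = 0.75 × (1 − 0.520309) = 0.359768.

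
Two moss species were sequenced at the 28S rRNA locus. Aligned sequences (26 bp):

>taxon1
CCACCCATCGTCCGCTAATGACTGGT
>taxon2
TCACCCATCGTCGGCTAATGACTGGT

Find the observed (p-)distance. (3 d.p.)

The sequences differ at 2 of 26 positions (sites 1, 13).
p = 2/26 = 0.076923… ≈ 0.077 (to 3 d.p.).

0.077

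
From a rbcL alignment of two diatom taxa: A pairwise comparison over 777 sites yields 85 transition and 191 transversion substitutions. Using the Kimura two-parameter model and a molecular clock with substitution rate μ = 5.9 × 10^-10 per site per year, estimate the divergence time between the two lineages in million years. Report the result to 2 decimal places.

408.06

P = 85/777 ≈ 0.109395 and Q = 191/777 ≈ 0.245817.
Under the Kimura two-parameter model, d = −½ ln(1 − 2P − Q) − ¼ ln(1 − 2Q).
1 − 2P − Q = 0.535393, giving −½ ln(0.535393) = 0.312377.
1 − 2Q = 0.508366, giving −¼ ln(0.508366) = 0.169138.
d = 0.312377 + 0.169138 = 0.481515.
Under a molecular clock d = 2μt, so t = d/(2μ) = 0.481515 / (2 × 5.9 × 10^-10) = 408.06 million years.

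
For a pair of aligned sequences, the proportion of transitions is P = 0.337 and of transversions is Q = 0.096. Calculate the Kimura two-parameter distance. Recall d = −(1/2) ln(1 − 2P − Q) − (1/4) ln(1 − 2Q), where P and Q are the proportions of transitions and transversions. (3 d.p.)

Under the Kimura two-parameter model, d = −½ ln(1 − 2P − Q) − ¼ ln(1 − 2Q).
1 − 2P − Q = 0.23, giving −½ ln(0.23) = 0.734838.
1 − 2Q = 0.808, giving −¼ ln(0.808) = 0.053298.
d = 0.734838 + 0.053298 = 0.788136.

0.788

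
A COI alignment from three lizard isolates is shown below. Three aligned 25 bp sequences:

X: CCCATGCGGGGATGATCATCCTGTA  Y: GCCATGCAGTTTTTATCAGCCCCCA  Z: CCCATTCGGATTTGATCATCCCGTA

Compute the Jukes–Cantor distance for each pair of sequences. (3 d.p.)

X–Y: 10/25 sites differ → p = 0.4, d = −0.75 ln(1 − 0.533333) = 0.571605 ≈ 0.572.
X–Z: 5/25 sites differ → p = 0.2, d = −0.75 ln(1 − 0.266667) = 0.232617 ≈ 0.233.
Y–Z: 8/25 sites differ → p = 0.32, d = −0.75 ln(1 − 0.426667) = 0.417216 ≈ 0.417.

d(X,Y) = 0.572, d(X,Z) = 0.233, d(Y,Z) = 0.417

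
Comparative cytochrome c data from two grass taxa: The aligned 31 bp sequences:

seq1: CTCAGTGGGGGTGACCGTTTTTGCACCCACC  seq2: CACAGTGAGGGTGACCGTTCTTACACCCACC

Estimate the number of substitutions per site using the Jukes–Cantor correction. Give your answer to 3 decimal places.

0.142

The sequences differ at 4 of 31 sites (2, 8, 20, 23), so p = 4/31 ≈ 0.129032.
d = −(3/4) ln(1 − 4p/3) = −0.75 ln(1 − 0.172043) = −0.75 ln(0.827957)
  = −0.75 × (-0.188794) = 0.141596 substitutions/site.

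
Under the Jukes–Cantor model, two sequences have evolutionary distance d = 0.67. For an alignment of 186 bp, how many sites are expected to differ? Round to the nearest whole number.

82

Invert JC69: p = (3/4)(1 − e^(−4d/3)) = 0.75 × (1 − e^(-0.893333)) = 0.75 × (1 − 0.409289) = 0.443033.
Expected differing sites = pL ≈ 0.443033 × 186 = 82.404138 ≈ 82.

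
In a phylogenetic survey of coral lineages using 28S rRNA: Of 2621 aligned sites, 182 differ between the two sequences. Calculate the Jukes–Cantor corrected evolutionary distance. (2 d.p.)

p = 182/2621 ≈ 0.069439.
d = −(3/4) ln(1 − 4p/3) = −0.75 ln(1 − 0.092585) = −0.75 ln(0.907415)
  = −0.75 × (-0.097155) = 0.072866 substitutions/site.

0.07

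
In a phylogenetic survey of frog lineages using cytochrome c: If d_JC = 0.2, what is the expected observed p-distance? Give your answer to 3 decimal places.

p = (3/4)(1 − e^(−4d/3)) = 0.75 × (1 − e^(-0.266667)) = 0.75 × (1 − 0.765928) = 0.175554.

0.176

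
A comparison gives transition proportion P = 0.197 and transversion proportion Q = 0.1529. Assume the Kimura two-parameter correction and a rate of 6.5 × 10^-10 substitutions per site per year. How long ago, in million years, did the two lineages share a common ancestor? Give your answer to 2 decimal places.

374.67

Under the Kimura two-parameter model, d = −½ ln(1 − 2P − Q) − ¼ ln(1 − 2Q).
1 − 2P − Q = 0.4531, giving −½ ln(0.4531) = 0.395821.
1 − 2Q = 0.6942, giving −¼ ln(0.6942) = 0.091249.
d = 0.395821 + 0.091249 = 0.487070.
Under a molecular clock d = 2μt, so t = d/(2μ) = 0.487070 / (2 × 6.5 × 10^-10) = 374.67 million years.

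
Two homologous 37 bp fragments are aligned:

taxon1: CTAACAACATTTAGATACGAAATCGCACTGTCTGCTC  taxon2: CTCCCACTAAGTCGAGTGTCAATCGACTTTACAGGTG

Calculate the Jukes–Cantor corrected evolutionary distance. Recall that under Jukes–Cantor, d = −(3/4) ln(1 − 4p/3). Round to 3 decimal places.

0.957

The sequences differ at 20 of 37 sites, so p = 20/37 ≈ 0.540541.
d = −(3/4) ln(1 − 4p/3) = −0.75 ln(1 − 0.720721) = −0.75 ln(0.279279)
  = −0.75 × (-1.275544) = 0.956658 substitutions/site.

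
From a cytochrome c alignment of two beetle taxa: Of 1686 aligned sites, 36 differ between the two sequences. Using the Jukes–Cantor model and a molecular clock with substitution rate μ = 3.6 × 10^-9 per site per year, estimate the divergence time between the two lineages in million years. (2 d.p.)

3.01

p = 36/1686 ≈ 0.021352.
d = −(3/4) ln(1 − 4p/3) = −0.75 ln(1 − 0.028469) = −0.75 ln(0.971531)
  = −0.75 × (-0.028882) = 0.021662 substitutions/site.
Under a molecular clock d = 2μt, so t = d/(2μ) = 0.021662 / (2 × 3.6 × 10^-9) = 3.01 million years.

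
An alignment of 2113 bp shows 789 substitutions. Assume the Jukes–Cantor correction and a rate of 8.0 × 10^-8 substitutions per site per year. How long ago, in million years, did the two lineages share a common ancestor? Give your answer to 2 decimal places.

3.23

p = 789/2113 ≈ 0.373403.
d = −(3/4) ln(1 − 4p/3) = −0.75 ln(1 − 0.497871) = −0.75 ln(0.502129)
  = −0.75 × (-0.688898) = 0.516674 substitutions/site.
Under a molecular clock d = 2μt, so t = d/(2μ) = 0.516674 / (2 × 8.0 × 10^-8) = 3.23 million years.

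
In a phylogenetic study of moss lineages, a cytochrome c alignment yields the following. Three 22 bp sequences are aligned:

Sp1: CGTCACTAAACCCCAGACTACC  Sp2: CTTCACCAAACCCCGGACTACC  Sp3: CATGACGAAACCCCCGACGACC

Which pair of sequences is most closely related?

Sp1 and Sp2

Sp1–Sp2: 3/22 differ, p = 0.136, d = 0.151.
Sp1–Sp3: 5/22 differ, p = 0.227, d = 0.271.
Sp2–Sp3: 5/22 differ, p = 0.227, d = 0.271.
The smallest distance is between Sp1 and Sp2.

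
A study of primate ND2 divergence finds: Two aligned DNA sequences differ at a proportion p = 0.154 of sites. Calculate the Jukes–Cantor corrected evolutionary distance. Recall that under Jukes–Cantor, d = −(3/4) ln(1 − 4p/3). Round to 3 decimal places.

d = −(3/4) ln(1 − 4p/3) = −0.75 ln(1 − 0.205333) = −0.75 ln(0.794667)
  = −0.75 × (-0.229832) = 0.172374 substitutions/site.

0.172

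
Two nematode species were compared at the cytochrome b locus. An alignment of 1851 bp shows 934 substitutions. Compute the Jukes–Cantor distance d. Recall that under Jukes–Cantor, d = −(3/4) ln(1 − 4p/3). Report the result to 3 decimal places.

p = 934/1851 ≈ 0.504592.
d = −(3/4) ln(1 − 4p/3) = −0.75 ln(1 − 0.672789) = −0.75 ln(0.327211)
  = −0.75 × (-1.117150) = 0.837863 substitutions/site.

0.838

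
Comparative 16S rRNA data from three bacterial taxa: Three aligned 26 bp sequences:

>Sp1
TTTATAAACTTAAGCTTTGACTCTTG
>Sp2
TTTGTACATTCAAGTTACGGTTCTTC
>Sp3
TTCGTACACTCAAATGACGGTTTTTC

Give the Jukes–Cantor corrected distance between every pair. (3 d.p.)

Sp1–Sp2: 10/26 sites differ → p ≈ 0.384615, d = −0.75 ln(1 − 0.51282) = 0.539341 ≈ 0.539.
Sp1–Sp3: 13/26 sites differ → p = 0.5, d = −0.75 ln(1 − 0.666667) = 0.823960 ≈ 0.824.
Sp2–Sp3: 5/26 sites differ → p ≈ 0.192308, d = −0.75 ln(1 − 0.256411) = 0.222200 ≈ 0.222.

d(Sp1,Sp2) = 0.539, d(Sp1,Sp3) = 0.824, d(Sp2,Sp3) = 0.222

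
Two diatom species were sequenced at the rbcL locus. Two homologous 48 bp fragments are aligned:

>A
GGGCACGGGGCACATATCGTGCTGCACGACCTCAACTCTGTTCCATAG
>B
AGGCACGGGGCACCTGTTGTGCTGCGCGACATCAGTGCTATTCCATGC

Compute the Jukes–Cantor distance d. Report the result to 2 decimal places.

The sequences differ at 12 of 48 sites, so p = 12/48 = 0.25.
d = −(3/4) ln(1 − 4p/3) = −0.75 ln(1 − 0.333333) = −0.75 ln(0.666667)
  = −0.75 × (-0.405465) = 0.304099 substitutions/site.

0.30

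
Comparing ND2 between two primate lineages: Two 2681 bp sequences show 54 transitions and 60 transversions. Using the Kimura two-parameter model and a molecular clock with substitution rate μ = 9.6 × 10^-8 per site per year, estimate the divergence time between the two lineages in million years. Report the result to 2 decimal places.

P = 54/2681 ≈ 0.020142 and Q = 60/2681 ≈ 0.02238.
Under the Kimura two-parameter model, d = −½ ln(1 − 2P − Q) − ¼ ln(1 − 2Q).
1 − 2P − Q = 0.937336, giving −½ ln(0.937336) = 0.032357.
1 − 2Q = 0.95524, giving −¼ ln(0.95524) = 0.011448.
d = 0.032357 + 0.011448 = 0.043805.
Under a molecular clock d = 2μt, so t = d/(2μ) = 0.043805 / (2 × 9.6 × 10^-8) = 0.23 million years.

0.23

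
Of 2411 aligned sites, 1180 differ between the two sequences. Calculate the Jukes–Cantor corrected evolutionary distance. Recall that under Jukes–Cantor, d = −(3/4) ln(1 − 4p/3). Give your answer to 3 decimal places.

0.793

p = 1180/2411 ≈ 0.489423.
d = −(3/4) ln(1 − 4p/3) = −0.75 ln(1 − 0.652564) = −0.75 ln(0.347436)
  = −0.75 × (-1.057175) = 0.792881 substitutions/site.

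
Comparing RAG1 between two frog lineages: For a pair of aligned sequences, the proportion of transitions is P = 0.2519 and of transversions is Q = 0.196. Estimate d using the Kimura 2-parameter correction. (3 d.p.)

0.726

Under the Kimura two-parameter model, d = −½ ln(1 − 2P − Q) − ¼ ln(1 − 2Q).
1 − 2P − Q = 0.3002, giving −½ ln(0.3002) = 0.601653.
1 − 2Q = 0.608, giving −¼ ln(0.608) = 0.124395.
d = 0.601653 + 0.124395 = 0.726048.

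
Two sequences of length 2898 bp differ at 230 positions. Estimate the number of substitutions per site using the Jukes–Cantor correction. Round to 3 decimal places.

p = 230/2898 ≈ 0.079365.
d = −(3/4) ln(1 − 4p/3) = −0.75 ln(1 − 0.10582) = −0.75 ln(0.89418)
  = −0.75 × (-0.111848) = 0.083886 substitutions/site.

0.084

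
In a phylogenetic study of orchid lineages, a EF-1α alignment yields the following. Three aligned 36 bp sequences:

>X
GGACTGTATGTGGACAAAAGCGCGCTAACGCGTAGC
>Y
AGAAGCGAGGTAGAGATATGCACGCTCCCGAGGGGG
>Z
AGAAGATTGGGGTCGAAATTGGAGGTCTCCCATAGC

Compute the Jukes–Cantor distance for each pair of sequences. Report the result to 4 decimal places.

d(X,Y) = 0.7449, d(X,Z) = 0.9123, d(Y,Z) = 1.0124

X–Y: 17/36 sites differ → p ≈ 0.472222, d = −0.75 ln(1 − 0.629629) = 0.744938 ≈ 0.7449.
X–Z: 19/36 sites differ → p ≈ 0.527778, d = −0.75 ln(1 − 0.703704) = 0.912297 ≈ 0.9123.
Y–Z: 20/36 sites differ → p ≈ 0.555556, d = −0.75 ln(1 − 0.740741) = 1.012446 ≈ 1.0124.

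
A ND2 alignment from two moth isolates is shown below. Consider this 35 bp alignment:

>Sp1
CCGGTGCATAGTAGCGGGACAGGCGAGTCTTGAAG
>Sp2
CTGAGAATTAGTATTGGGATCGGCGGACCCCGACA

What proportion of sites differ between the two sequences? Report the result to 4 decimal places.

0.4857

The sequences differ at 17 of 35 positions.
p = 17/35 = 0.485714… ≈ 0.4857 (to 4 d.p.).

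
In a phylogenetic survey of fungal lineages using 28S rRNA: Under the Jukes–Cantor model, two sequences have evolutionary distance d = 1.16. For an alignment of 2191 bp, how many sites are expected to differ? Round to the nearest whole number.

Invert JC69: p = (3/4)(1 − e^(−4d/3)) = 0.75 × (1 − e^(-1.546667)) = 0.75 × (1 − 0.212957) = 0.590282.
Expected differing sites = pL ≈ 0.590282 × 2191 = 1293.307862 ≈ 1293.

1293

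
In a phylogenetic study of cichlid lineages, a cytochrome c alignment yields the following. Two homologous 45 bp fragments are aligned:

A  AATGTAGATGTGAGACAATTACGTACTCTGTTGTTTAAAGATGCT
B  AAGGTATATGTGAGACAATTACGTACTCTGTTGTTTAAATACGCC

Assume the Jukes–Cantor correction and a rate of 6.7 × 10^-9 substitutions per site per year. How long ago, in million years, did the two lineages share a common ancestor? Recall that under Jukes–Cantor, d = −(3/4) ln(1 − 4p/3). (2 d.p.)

8.97

The sequences differ at 5 of 45 sites (3, 7, 40, 42, 45), so p = 5/45 ≈ 0.111111.
d = −(3/4) ln(1 − 4p/3) = −0.75 ln(1 − 0.148148) = −0.75 ln(0.851852)
  = −0.75 × (-0.160342) = 0.120257 substitutions/site.
Under a molecular clock d = 2μt, so t = d/(2μ) = 0.120257 / (2 × 6.7 × 10^-9) = 8.97 million years.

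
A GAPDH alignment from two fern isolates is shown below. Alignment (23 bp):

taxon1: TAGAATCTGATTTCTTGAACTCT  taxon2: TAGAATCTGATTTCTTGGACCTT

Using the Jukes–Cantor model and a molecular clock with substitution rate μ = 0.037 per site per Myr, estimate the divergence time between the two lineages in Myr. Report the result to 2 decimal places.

1.94

The sequences differ at 3 of 23 sites (18, 21, 22), so p = 3/23 ≈ 0.130435.
d = −(3/4) ln(1 − 4p/3) = −0.75 ln(1 − 0.173913) = −0.75 ln(0.826087)
  = −0.75 × (-0.191055) = 0.143291 substitutions/site.
Under a molecular clock d = 2μt, so t = d/(2μ) = 0.143291 / (2 × 0.037) = 1.94 Myr.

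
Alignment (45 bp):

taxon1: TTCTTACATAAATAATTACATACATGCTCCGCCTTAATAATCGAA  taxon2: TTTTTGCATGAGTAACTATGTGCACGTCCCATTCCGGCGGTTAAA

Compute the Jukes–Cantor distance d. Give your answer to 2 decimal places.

The sequences differ at 23 of 45 sites, so p = 23/45 ≈ 0.511111.
d = −(3/4) ln(1 − 4p/3) = −0.75 ln(1 − 0.681481) = −0.75 ln(0.318519)
  = −0.75 × (-1.144073) = 0.858055 substitutions/site.

0.86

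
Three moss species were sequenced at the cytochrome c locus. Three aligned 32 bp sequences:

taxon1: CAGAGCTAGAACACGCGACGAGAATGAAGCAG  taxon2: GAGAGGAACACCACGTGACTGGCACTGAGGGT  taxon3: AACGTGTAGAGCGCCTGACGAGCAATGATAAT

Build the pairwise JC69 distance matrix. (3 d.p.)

d(taxon1,taxon2) = 0.736, d(taxon1,taxon3) = 0.824, d(taxon2,taxon3) = 0.736

taxon1–taxon2: 15/32 sites differ → p = 0.46875, d = −0.75 ln(1 − 0.625) = 0.735622 ≈ 0.736.
taxon1–taxon3: 16/32 sites differ → p = 0.5, d = −0.75 ln(1 − 0.666667) = 0.823960 ≈ 0.824.
taxon2–taxon3: 15/32 sites differ → p = 0.46875, d = −0.75 ln(1 − 0.625) = 0.735622 ≈ 0.736.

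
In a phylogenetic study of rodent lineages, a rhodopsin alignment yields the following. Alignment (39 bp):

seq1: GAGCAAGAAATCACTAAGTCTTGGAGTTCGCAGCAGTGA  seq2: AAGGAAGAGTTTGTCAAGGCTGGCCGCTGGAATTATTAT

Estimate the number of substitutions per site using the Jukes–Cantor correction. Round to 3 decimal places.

The sequences differ at 20 of 39 sites, so p = 20/39 ≈ 0.512821.
d = −(3/4) ln(1 − 4p/3) = −0.75 ln(1 − 0.683761) = −0.75 ln(0.316239)
  = −0.75 × (-1.151257) = 0.863443 substitutions/site.

0.863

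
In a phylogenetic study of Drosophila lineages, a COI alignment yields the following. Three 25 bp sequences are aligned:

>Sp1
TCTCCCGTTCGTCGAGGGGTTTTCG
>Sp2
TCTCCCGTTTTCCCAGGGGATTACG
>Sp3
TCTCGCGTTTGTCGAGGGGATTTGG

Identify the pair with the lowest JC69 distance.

Sp1–Sp2: 6/25 differ, p = 0.240, d = 0.289.
Sp1–Sp3: 4/25 differ, p = 0.160, d = 0.180.
Sp2–Sp3: 6/25 differ, p = 0.240, d = 0.289.
The smallest distance is between Sp1 and Sp3.

Sp1 and Sp3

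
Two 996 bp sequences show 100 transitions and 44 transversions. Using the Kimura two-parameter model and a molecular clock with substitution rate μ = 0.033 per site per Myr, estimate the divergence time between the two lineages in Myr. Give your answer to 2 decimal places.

2.48

P = 100/996 ≈ 0.100402 and Q = 44/996 ≈ 0.044177.
Under the Kimura two-parameter model, d = −½ ln(1 − 2P − Q) − ¼ ln(1 − 2Q).
1 − 2P − Q = 0.755019, giving −½ ln(0.755019) = 0.140506.
1 − 2Q = 0.911646, giving −¼ ln(0.911646) = 0.023126.
d = 0.140506 + 0.023126 = 0.163632.
Under a molecular clock d = 2μt, so t = d/(2μ) = 0.163632 / (2 × 0.033) = 2.48 Myr.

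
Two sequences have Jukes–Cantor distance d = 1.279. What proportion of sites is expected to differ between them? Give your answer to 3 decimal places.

p = (3/4)(1 − e^(−4d/3)) = 0.75 × (1 − e^(-1.705333)) = 0.75 × (1 − 0.181712) = 0.613716.

0.614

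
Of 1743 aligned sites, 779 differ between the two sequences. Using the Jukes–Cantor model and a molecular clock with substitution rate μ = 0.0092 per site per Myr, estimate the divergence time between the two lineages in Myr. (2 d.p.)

36.93

p = 779/1743 ≈ 0.446931.
d = −(3/4) ln(1 − 4p/3) = −0.75 ln(1 − 0.595908) = −0.75 ln(0.404092)
  = −0.75 × (-0.906113) = 0.679585 substitutions/site.
Under a molecular clock d = 2μt, so t = d/(2μ) = 0.679585 / (2 × 0.0092) = 36.93 Myr.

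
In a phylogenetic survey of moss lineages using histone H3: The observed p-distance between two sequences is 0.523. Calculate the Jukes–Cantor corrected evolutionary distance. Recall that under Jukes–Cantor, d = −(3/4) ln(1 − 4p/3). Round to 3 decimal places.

0.896

d = −(3/4) ln(1 − 4p/3) = −0.75 ln(1 − 0.697333) = −0.75 ln(0.302667)
  = −0.75 × (-1.195122) = 0.896342 substitutions/site.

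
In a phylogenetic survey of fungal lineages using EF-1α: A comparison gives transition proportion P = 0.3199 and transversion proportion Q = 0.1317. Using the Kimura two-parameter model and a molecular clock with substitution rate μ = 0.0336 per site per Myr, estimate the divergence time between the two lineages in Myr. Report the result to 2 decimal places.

Under the Kimura two-parameter model, d = −½ ln(1 − 2P − Q) − ¼ ln(1 − 2Q).
1 − 2P − Q = 0.2285, giving −½ ln(0.2285) = 0.738110.
1 − 2Q = 0.7366, giving −¼ ln(0.7366) = 0.076428.
d = 0.738110 + 0.076428 = 0.814538.
Under a molecular clock d = 2μt, so t = d/(2μ) = 0.814538 / (2 × 0.0336) = 12.12 Myr.

12.12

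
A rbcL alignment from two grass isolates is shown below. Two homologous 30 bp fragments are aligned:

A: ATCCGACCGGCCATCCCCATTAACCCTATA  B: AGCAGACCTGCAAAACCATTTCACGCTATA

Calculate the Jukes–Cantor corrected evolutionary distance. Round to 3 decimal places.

The sequences differ at 10 of 30 sites (2, 4, 9, 12, 14, 15, 18, 19, 22, 25), so p = 10/30 ≈ 0.333333.
d = −(3/4) ln(1 − 4p/3) = −0.75 ln(1 − 0.444444) = −0.75 ln(0.555556)
  = −0.75 × (-0.587786) = 0.440840 substitutions/site.

0.441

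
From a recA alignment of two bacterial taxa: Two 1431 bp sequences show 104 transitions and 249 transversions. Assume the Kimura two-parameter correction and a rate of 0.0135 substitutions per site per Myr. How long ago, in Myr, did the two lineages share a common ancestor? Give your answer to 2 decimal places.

P = 104/1431 ≈ 0.072676 and Q = 249/1431 ≈ 0.174004.
Under the Kimura two-parameter model, d = −½ ln(1 − 2P − Q) − ¼ ln(1 − 2Q).
1 − 2P − Q = 0.680644, giving −½ ln(0.680644) = 0.192358.
1 − 2Q = 0.651992, giving −¼ ln(0.651992) = 0.106931.
d = 0.192358 + 0.106931 = 0.299289.
Under a molecular clock d = 2μt, so t = d/(2μ) = 0.299289 / (2 × 0.0135) = 11.08 Myr.

11.08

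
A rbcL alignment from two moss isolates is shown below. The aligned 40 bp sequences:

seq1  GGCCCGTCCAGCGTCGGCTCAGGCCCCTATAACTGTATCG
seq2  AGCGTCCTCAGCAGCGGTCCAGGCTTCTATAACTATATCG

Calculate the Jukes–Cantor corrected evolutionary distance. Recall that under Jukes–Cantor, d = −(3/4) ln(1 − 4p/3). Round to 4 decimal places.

The sequences differ at 13 of 40 sites, so p = 13/40 = 0.325.
d = −(3/4) ln(1 − 4p/3) = −0.75 ln(1 − 0.433333) = −0.75 ln(0.566667)
  = −0.75 × (-0.567983) = 0.425987 substitutions/site.

0.4260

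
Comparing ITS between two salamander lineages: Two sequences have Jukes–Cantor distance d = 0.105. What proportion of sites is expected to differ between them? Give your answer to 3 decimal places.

p = (3/4)(1 − e^(−4d/3)) = 0.75 × (1 − e^(-0.14)) = 0.75 × (1 − 0.869358) = 0.097982.

0.098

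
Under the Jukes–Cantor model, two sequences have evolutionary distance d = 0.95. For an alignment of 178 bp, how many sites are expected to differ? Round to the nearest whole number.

Invert JC69: p = (3/4)(1 − e^(−4d/3)) = 0.75 × (1 − e^(-1.266667)) = 0.75 × (1 − 0.281769) = 0.538673.
Expected differing sites = pL ≈ 0.538673 × 178 = 95.883794 ≈ 96.

96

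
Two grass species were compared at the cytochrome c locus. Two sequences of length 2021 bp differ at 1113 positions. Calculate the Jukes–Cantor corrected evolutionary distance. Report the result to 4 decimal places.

0.9940

p = 1113/2021 ≈ 0.550717.
d = −(3/4) ln(1 − 4p/3) = −0.75 ln(1 − 0.734289) = −0.75 ln(0.265711)
  = −0.75 × (-1.325346) = 0.994010 substitutions/site.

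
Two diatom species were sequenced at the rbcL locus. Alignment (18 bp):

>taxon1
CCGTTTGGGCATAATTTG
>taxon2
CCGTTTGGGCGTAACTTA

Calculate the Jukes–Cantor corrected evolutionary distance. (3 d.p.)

The sequences differ at 3 of 18 sites (11, 15, 18), so p = 3/18 ≈ 0.166667.
d = −(3/4) ln(1 − 4p/3) = −0.75 ln(1 − 0.222223) = −0.75 ln(0.777777)
  = −0.75 × (-0.251315) = 0.188486 substitutions/site.

0.188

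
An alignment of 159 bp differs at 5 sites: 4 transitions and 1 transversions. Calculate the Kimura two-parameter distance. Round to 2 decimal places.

P = 4/159 ≈ 0.025157 and Q = 1/159 ≈ 0.006289.
Under the Kimura two-parameter model, d = −½ ln(1 − 2P − Q) − ¼ ln(1 − 2Q).
1 − 2P − Q = 0.943397, giving −½ ln(0.943397) = 0.029134.
1 − 2Q = 0.987422, giving −¼ ln(0.987422) = 0.003164.
d = 0.029134 + 0.003164 = 0.032298.

0.03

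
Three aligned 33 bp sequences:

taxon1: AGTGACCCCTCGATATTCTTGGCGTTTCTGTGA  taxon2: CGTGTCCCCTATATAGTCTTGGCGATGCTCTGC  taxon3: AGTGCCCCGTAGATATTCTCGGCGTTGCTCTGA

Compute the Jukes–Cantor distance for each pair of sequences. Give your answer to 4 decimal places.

d(taxon1,taxon2) = 0.3390, d(taxon1,taxon3) = 0.2082, d(taxon2,taxon3) = 0.2928

taxon1–taxon2: 9/33 sites differ → p ≈ 0.272727, d = −0.75 ln(1 − 0.363636) = 0.338988 ≈ 0.3390.
taxon1–taxon3: 6/33 sites differ → p ≈ 0.181818, d = −0.75 ln(1 − 0.242424) = 0.208224 ≈ 0.2082.
taxon2–taxon3: 8/33 sites differ → p ≈ 0.242424, d = −0.75 ln(1 − 0.323232) = 0.292820 ≈ 0.2928.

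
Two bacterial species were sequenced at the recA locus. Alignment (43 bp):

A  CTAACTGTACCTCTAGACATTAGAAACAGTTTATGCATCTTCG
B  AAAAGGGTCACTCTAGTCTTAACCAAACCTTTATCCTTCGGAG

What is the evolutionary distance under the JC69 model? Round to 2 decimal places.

0.67

The sequences differ at 19 of 43 sites, so p = 19/43 ≈ 0.44186.
d = −(3/4) ln(1 − 4p/3) = −0.75 ln(1 − 0.589147) = −0.75 ln(0.410853)
  = −0.75 × (-0.889520) = 0.667140 substitutions/site.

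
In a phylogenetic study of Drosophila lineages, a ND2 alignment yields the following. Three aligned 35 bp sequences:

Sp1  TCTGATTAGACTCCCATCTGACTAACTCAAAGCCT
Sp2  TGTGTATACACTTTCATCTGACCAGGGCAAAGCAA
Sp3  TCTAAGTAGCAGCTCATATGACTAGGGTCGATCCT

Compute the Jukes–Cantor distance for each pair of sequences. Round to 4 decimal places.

Sp1–Sp2: 12/35 sites differ → p ≈ 0.342857, d = −0.75 ln(1 − 0.457143) = 0.458182 ≈ 0.4582.
Sp1–Sp3: 14/35 sites differ → p = 0.4, d = −0.75 ln(1 − 0.533333) = 0.571605 ≈ 0.5716.
Sp2–Sp3: 17/35 sites differ → p ≈ 0.485714, d = −0.75 ln(1 − 0.647619) = 0.782282 ≈ 0.7823.

d(Sp1,Sp2) = 0.4582, d(Sp1,Sp3) = 0.5716, d(Sp2,Sp3) = 0.7823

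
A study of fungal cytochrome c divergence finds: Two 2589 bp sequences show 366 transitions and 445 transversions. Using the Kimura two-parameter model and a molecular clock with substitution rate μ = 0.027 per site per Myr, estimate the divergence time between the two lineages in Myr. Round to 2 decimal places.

7.56

P = 366/2589 ≈ 0.141367 and Q = 445/2589 ≈ 0.171881.
Under the Kimura two-parameter model, d = −½ ln(1 − 2P − Q) − ¼ ln(1 − 2Q).
1 − 2P − Q = 0.545385, giving −½ ln(0.545385) = 0.303132.
1 − 2Q = 0.656238, giving −¼ ln(0.656238) = 0.105308.
d = 0.303132 + 0.105308 = 0.408440.
Under a molecular clock d = 2μt, so t = d/(2μ) = 0.408440 / (2 × 0.027) = 7.56 Myr.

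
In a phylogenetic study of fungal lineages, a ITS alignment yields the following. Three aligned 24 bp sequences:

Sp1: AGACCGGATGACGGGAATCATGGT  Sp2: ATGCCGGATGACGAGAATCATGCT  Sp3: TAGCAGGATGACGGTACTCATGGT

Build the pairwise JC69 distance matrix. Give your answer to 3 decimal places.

d(Sp1,Sp2) = 0.188, d(Sp1,Sp3) = 0.304, d(Sp2,Sp3) = 0.369

Sp1–Sp2: 4/24 sites differ → p ≈ 0.166667, d = −0.75 ln(1 − 0.222223) = 0.188487 ≈ 0.188.
Sp1–Sp3: 6/24 sites differ → p = 0.25, d = −0.75 ln(1 − 0.333333) = 0.304098 ≈ 0.304.
Sp2–Sp3: 7/24 sites differ → p ≈ 0.291667, d = −0.75 ln(1 − 0.388889) = 0.369358 ≈ 0.369.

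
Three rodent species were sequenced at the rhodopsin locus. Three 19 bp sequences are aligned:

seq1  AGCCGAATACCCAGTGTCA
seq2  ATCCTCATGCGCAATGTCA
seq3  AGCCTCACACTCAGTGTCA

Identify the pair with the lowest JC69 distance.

seq1–seq2: 6/19 differ, p = 0.316, d = 0.410.
seq1–seq3: 4/19 differ, p = 0.211, d = 0.247.
seq2–seq3: 5/19 differ, p = 0.263, d = 0.324.
The smallest distance is between seq1 and seq3.

seq1 and seq3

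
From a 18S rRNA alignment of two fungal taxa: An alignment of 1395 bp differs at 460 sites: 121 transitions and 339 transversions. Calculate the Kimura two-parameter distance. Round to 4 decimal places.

0.4357

P = 121/1395 ≈ 0.086738 and Q = 339/1395 ≈ 0.243011.
Under the Kimura two-parameter model, d = −½ ln(1 − 2P − Q) − ¼ ln(1 − 2Q).
1 − 2P − Q = 0.583513, giving −½ ln(0.583513) = 0.269344.
1 − 2Q = 0.513978, giving −¼ ln(0.513978) = 0.166394.
d = 0.269344 + 0.166394 = 0.435738.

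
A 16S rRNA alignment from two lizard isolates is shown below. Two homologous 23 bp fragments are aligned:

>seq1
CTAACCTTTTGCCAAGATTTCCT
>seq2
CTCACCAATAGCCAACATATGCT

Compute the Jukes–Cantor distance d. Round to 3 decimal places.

0.390

The sequences differ at 7 of 23 sites (3, 7, 8, 10, 16, 19, 21), so p = 7/23 ≈ 0.304348.
d = −(3/4) ln(1 − 4p/3) = −0.75 ln(1 − 0.405797) = −0.75 ln(0.594203)
  = −0.75 × (-0.520534) = 0.390401 substitutions/site.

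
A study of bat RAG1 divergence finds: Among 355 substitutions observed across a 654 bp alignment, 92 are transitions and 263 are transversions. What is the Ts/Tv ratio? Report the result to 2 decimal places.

R = 92/263 = 0.349809… ≈ 0.35 (to 2 d.p.).

0.35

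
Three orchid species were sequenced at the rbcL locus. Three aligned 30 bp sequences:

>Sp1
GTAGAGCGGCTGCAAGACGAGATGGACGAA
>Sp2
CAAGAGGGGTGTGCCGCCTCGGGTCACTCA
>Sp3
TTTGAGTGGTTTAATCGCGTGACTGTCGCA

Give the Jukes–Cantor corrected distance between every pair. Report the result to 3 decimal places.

d(Sp1,Sp2) = 1.207, d(Sp1,Sp3) = 0.730, d(Sp2,Sp3) = 1.057

Sp1–Sp2: 18/30 sites differ → p = 0.6, d = −0.75 ln(1 − 0.8) = 1.207078 ≈ 1.207.
Sp1–Sp3: 14/30 sites differ → p ≈ 0.466667, d = −0.75 ln(1 − 0.622223) = 0.730088 ≈ 0.730.
Sp2–Sp3: 17/30 sites differ → p ≈ 0.566667, d = −0.75 ln(1 − 0.755556) = 1.056577 ≈ 1.057.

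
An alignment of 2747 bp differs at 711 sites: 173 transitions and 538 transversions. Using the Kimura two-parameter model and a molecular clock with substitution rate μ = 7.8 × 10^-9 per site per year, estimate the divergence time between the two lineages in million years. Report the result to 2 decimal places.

P = 173/2747 ≈ 0.062978 and Q = 538/2747 ≈ 0.19585.
Under the Kimura two-parameter model, d = −½ ln(1 − 2P − Q) − ¼ ln(1 − 2Q).
1 − 2P − Q = 0.678194, giving −½ ln(0.678194) = 0.194161.
1 − 2Q = 0.6083, giving −¼ ln(0.6083) = 0.124272.
d = 0.194161 + 0.124272 = 0.318433.
Under a molecular clock d = 2μt, so t = d/(2μ) = 0.318433 / (2 × 7.8 × 10^-9) = 20.41 million years.

20.41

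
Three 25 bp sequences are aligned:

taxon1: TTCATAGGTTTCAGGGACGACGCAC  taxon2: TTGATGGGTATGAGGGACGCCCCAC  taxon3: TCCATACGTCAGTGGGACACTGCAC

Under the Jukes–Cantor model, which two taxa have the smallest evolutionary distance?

taxon1–taxon2: 6/25 differ, p = 0.240, d = 0.289.
taxon1–taxon3: 9/25 differ, p = 0.360, d = 0.490.
taxon2–taxon3: 10/25 differ, p = 0.400, d = 0.572.
The smallest distance is between taxon1 and taxon2.

taxon1 and taxon2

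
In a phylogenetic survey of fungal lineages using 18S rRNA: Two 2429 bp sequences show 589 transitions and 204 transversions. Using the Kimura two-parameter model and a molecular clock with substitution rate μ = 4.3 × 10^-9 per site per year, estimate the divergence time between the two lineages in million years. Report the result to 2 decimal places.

54.27

P = 589/2429 ≈ 0.242487 and Q = 204/2429 ≈ 0.083985.
Under the Kimura two-parameter model, d = −½ ln(1 − 2P − Q) − ¼ ln(1 − 2Q).
1 − 2P − Q = 0.431041, giving −½ ln(0.431041) = 0.420776.
1 − 2Q = 0.83203, giving −¼ ln(0.83203) = 0.045972.
d = 0.420776 + 0.045972 = 0.466748.
Under a molecular clock d = 2μt, so t = d/(2μ) = 0.466748 / (2 × 4.3 × 10^-9) = 54.27 million years.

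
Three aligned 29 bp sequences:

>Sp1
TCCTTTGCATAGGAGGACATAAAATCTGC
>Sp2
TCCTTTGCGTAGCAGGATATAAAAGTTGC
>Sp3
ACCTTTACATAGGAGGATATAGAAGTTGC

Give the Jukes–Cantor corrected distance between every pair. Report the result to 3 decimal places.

Sp1–Sp2: 5/29 sites differ → p ≈ 0.172414, d = −0.75 ln(1 − 0.229885) = 0.195912 ≈ 0.196.
Sp1–Sp3: 6/29 sites differ → p ≈ 0.206897, d = −0.75 ln(1 − 0.275863) = 0.242081 ≈ 0.242.
Sp2–Sp3: 5/29 sites differ → p ≈ 0.172414, d = −0.75 ln(1 − 0.229885) = 0.195912 ≈ 0.196.

d(Sp1,Sp2) = 0.196, d(Sp1,Sp3) = 0.242, d(Sp2,Sp3) = 0.196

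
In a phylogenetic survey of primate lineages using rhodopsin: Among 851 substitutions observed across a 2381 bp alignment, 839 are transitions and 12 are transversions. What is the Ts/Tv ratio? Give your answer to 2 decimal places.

R = 839/12 = 69.916666… ≈ 69.92 (to 2 d.p.).

69.92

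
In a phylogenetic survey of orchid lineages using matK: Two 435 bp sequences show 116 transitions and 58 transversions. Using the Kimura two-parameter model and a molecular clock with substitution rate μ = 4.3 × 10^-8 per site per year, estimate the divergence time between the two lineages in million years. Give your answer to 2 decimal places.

7.29

P = 116/435 ≈ 0.266667 and Q = 58/435 ≈ 0.133333.
Under the Kimura two-parameter model, d = −½ ln(1 − 2P − Q) − ¼ ln(1 − 2Q).
1 − 2P − Q = 0.333333, giving −½ ln(0.333333) = 0.549307.
1 − 2Q = 0.733334, giving −¼ ln(0.733334) = 0.077539.
d = 0.549307 + 0.077539 = 0.626846.
Under a molecular clock d = 2μt, so t = d/(2μ) = 0.626846 / (2 × 4.3 × 10^-8) = 7.29 million years.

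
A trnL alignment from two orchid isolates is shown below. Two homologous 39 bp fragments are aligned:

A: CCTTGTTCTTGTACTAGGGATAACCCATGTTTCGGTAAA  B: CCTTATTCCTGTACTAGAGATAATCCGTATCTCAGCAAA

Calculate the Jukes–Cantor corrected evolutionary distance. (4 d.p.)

0.2758

The sequences differ at 9 of 39 sites (5, 9, 18, 24, 27, 29, 31, 34, 36), so p = 9/39 ≈ 0.230769.
d = −(3/4) ln(1 − 4p/3) = −0.75 ln(1 − 0.307692) = −0.75 ln(0.692308)
  = −0.75 × (-0.367724) = 0.275793 substitutions/site.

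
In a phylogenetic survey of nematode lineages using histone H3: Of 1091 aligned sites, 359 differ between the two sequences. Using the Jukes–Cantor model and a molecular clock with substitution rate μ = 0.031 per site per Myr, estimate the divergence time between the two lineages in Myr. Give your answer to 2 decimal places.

p = 359/1091 ≈ 0.329056.
d = −(3/4) ln(1 − 4p/3) = −0.75 ln(1 − 0.438741) = −0.75 ln(0.561259)
  = −0.75 × (-0.577573) = 0.433180 substitutions/site.
Under a molecular clock d = 2μt, so t = d/(2μ) = 0.433180 / (2 × 0.031) = 6.99 Myr.

6.99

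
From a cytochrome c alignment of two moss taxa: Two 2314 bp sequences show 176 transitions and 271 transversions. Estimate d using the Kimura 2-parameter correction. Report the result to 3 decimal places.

P = 176/2314 ≈ 0.076059 and Q = 271/2314 ≈ 0.117113.
Under the Kimura two-parameter model, d = −½ ln(1 − 2P − Q) − ¼ ln(1 − 2Q).
1 − 2P − Q = 0.730769, giving −½ ln(0.730769) = 0.156829.
1 − 2Q = 0.765774, giving −¼ ln(0.765774) = 0.066717.
d = 0.156829 + 0.066717 = 0.223546.

0.224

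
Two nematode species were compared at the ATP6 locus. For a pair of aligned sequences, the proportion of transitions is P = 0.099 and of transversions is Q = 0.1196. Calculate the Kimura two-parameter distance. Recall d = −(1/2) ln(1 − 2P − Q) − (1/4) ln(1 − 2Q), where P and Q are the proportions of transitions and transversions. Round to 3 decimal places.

Under the Kimura two-parameter model, d = −½ ln(1 − 2P − Q) − ¼ ln(1 − 2Q).
1 − 2P − Q = 0.6824, giving −½ ln(0.6824) = 0.191070.
1 − 2Q = 0.7608, giving −¼ ln(0.7608) = 0.068346.
d = 0.191070 + 0.068346 = 0.259416.

0.259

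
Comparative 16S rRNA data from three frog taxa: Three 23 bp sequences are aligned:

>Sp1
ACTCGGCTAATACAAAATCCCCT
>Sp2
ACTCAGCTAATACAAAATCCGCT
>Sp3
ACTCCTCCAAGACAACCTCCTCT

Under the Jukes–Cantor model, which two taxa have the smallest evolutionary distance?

Sp1 and Sp2

Sp1–Sp2: 2/23 differ, p = 0.087, d = 0.092.
Sp1–Sp3: 7/23 differ, p = 0.304, d = 0.390.
Sp2–Sp3: 7/23 differ, p = 0.304, d = 0.390.
The smallest distance is between Sp1 and Sp2.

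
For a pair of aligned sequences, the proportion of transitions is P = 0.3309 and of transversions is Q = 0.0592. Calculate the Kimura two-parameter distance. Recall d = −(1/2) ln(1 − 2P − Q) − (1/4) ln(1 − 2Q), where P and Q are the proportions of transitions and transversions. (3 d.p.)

Under the Kimura two-parameter model, d = −½ ln(1 − 2P − Q) − ¼ ln(1 − 2Q).
1 − 2P − Q = 0.279, giving −½ ln(0.279) = 0.638272.
1 − 2Q = 0.8816, giving −¼ ln(0.8816) = 0.031504.
d = 0.638272 + 0.031504 = 0.669776.

0.670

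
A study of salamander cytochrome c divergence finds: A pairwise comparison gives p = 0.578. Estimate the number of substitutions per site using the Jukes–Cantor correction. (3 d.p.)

d = −(3/4) ln(1 − 4p/3) = −0.75 ln(1 − 0.770667) = −0.75 ln(0.229333)
  = −0.75 × (-1.472580) = 1.104435 substitutions/site.

1.104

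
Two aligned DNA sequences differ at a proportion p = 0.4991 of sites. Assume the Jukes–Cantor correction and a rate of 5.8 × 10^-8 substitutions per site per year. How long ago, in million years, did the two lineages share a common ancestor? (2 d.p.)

d = −(3/4) ln(1 − 4p/3) = −0.75 ln(1 − 0.665467) = −0.75 ln(0.334533)
  = −0.75 × (-1.095020) = 0.821265 substitutions/site.
Under a molecular clock d = 2μt, so t = d/(2μ) = 0.821265 / (2 × 5.8 × 10^-8) = 7.08 million years.

7.08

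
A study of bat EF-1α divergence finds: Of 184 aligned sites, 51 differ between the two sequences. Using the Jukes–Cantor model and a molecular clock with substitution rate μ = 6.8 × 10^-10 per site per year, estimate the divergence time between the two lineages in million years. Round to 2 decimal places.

p = 51/184 ≈ 0.277174.
d = −(3/4) ln(1 − 4p/3) = −0.75 ln(1 − 0.369565) = −0.75 ln(0.630435)
  = −0.75 × (-0.461345) = 0.346009 substitutions/site.
Under a molecular clock d = 2μt, so t = d/(2μ) = 0.346009 / (2 × 6.8 × 10^-10) = 254.42 million years.

254.42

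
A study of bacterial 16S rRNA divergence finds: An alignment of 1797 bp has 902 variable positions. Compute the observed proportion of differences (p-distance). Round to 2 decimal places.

p = 902/1797 = 0.501947… ≈ 0.50 (to 2 d.p.).

0.50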